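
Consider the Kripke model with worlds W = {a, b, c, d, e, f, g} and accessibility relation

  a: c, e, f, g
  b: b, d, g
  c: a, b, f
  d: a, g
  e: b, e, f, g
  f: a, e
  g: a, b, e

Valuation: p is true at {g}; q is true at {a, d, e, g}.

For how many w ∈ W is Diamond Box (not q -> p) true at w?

4

a: successors {c, e, f, g}; Box (not q -> p) there: c:F, e:F, f:T, g:F. ✓
b: successors {b, d, g}; Box (not q -> p) there: b:F, d:T, g:F. ✓
c: successors {a, b, f}; Box (not q -> p) there: a:F, b:F, f:T. ✓
d: successors {a, g}; Box (not q -> p) there: a:F, g:F. ✗
e: successors {b, e, f, g}; Box (not q -> p) there: b:F, e:F, f:T, g:F. ✓
f: successors {a, e}; Box (not q -> p) there: a:F, e:F. ✗
g: successors {a, b, e}; Box (not q -> p) there: a:F, b:F, e:F. ✗
Satisfying worlds: {a, b, c, e}.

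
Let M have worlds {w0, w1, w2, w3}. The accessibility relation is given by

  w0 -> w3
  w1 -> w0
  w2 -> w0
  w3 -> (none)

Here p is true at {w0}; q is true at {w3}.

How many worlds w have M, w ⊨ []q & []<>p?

1

w0: []q is T, []<>p is F. ✗
w1: []q is F, []<>p is F. ✗
w2: []q is F, []<>p is F. ✗
w3: []q is T, []<>p is T. ✓
Satisfying worlds: {w3}.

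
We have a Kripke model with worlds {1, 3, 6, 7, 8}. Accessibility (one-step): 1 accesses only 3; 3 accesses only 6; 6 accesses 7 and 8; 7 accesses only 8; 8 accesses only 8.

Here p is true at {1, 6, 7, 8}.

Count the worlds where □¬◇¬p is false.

0

1: successors {3}; ¬◇¬p there: 3:T. ✓
3: successors {6}; ¬◇¬p there: 6:T. ✓
6: successors {7, 8}; ¬◇¬p there: 7:T, 8:T. ✓
7: successors {8}; ¬◇¬p there: 8:T. ✓
8: successors {8}; ¬◇¬p there: 8:T. ✓
Satisfying worlds: {1, 3, 6, 7, 8}.
So □¬◇¬p fails at the other 0 worlds.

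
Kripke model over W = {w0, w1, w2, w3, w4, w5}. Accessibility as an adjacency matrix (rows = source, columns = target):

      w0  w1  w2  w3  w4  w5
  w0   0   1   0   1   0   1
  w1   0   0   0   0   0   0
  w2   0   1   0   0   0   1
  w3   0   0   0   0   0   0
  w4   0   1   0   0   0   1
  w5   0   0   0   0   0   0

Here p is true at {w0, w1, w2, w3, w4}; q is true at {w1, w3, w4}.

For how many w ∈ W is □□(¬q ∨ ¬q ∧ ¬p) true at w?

6

w0: successors {w1, w3, w5}; □(¬q ∨ ¬q ∧ ¬p) there: w1:T, w3:T, w5:T. ✓
w1: no successors, so □□(¬q ∨ ¬q ∧ ¬p) holds vacuously. ✓
w2: successors {w1, w5}; □(¬q ∨ ¬q ∧ ¬p) there: w1:T, w5:T. ✓
w3: no successors, so □□(¬q ∨ ¬q ∧ ¬p) holds vacuously. ✓
w4: successors {w1, w5}; □(¬q ∨ ¬q ∧ ¬p) there: w1:T, w5:T. ✓
w5: no successors, so □□(¬q ∨ ¬q ∧ ¬p) holds vacuously. ✓
Satisfying worlds: {w0, w1, w2, w3, w4, w5}.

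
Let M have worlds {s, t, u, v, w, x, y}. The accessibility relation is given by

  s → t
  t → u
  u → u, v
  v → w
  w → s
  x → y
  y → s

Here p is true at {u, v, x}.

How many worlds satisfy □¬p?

s: successors {t}; ¬p there: t:T. ✓
t: successors {u}; ¬p there: u:F. ✗
u: successors {u, v}; ¬p there: u:F, v:F. ✗
v: successors {w}; ¬p there: w:T. ✓
w: successors {s}; ¬p there: s:T. ✓
x: successors {y}; ¬p there: y:T. ✓
y: successors {s}; ¬p there: s:T. ✓
Satisfying worlds: {s, v, w, x, y}.

5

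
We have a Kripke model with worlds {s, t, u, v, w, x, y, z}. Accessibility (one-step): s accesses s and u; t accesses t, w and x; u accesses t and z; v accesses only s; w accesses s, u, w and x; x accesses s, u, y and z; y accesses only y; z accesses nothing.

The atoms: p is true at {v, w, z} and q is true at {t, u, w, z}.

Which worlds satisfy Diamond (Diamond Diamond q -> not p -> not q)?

s: successors {s, u}; Diamond Diamond q -> not p -> not q there: s:T, u:F. ✓
t: successors {t, w, x}; Diamond Diamond q -> not p -> not q there: t:F, w:T, x:T. ✓
u: successors {t, z}; Diamond Diamond q -> not p -> not q there: t:F, z:T. ✓
v: successors {s}; Diamond Diamond q -> not p -> not q there: s:T. ✓
w: successors {s, u, w, x}; Diamond Diamond q -> not p -> not q there: s:T, u:F, w:T, x:T. ✓
x: successors {s, u, y, z}; Diamond Diamond q -> not p -> not q there: s:T, u:F, y:T, z:T. ✓
y: successors {y}; Diamond Diamond q -> not p -> not q there: y:T. ✓
z: no successors, so Diamond (Diamond Diamond q -> not p -> not q) fails. ✗

{s, t, u, v, w, x, y}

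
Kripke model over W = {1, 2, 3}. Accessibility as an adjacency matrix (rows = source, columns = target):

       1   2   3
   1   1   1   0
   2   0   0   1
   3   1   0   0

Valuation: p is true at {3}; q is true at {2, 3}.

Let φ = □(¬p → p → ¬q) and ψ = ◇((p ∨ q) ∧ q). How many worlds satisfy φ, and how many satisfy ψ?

For □(¬p → p → ¬q):
1: successors {1, 2}; ¬p → p → ¬q there: 1:T, 2:T. ✓
2: successors {3}; ¬p → p → ¬q there: 3:T. ✓
3: successors {1}; ¬p → p → ¬q there: 1:T. ✓
— 3 worlds.
For ◇((p ∨ q) ∧ q):
1: successors {1, 2}; (p ∨ q) ∧ q there: 1:F, 2:T. ✓
2: successors {3}; (p ∨ q) ∧ q there: 3:T. ✓
3: successors {1}; (p ∨ q) ∧ q there: 1:F. ✗
— 2 worlds.

3 and 2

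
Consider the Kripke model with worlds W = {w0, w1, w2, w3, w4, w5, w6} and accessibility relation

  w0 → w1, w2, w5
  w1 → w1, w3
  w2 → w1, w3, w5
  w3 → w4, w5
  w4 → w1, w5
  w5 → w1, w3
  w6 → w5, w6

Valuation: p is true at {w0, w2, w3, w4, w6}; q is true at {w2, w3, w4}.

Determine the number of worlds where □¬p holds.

w0: successors {w1, w2, w5}; ¬p there: w1:T, w2:F, w5:T. ✗
w1: successors {w1, w3}; ¬p there: w1:T, w3:F. ✗
w2: successors {w1, w3, w5}; ¬p there: w1:T, w3:F, w5:T. ✗
w3: successors {w4, w5}; ¬p there: w4:F, w5:T. ✗
w4: successors {w1, w5}; ¬p there: w1:T, w5:T. ✓
w5: successors {w1, w3}; ¬p there: w1:T, w3:F. ✗
w6: successors {w5, w6}; ¬p there: w5:T, w6:F. ✗
Satisfying worlds: {w4}.

1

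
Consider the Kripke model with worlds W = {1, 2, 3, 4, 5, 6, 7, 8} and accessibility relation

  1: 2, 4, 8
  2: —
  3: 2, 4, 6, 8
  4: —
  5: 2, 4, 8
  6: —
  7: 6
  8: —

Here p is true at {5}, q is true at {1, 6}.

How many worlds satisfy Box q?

5

1: successors {2, 4, 8}; q there: 2:F, 4:F, 8:F. ✗
2: no successors, so Box q holds vacuously. ✓
3: successors {2, 4, 6, 8}; q there: 2:F, 4:F, 6:T, 8:F. ✗
4: no successors, so Box q holds vacuously. ✓
5: successors {2, 4, 8}; q there: 2:F, 4:F, 8:F. ✗
6: no successors, so Box q holds vacuously. ✓
7: successors {6}; q there: 6:T. ✓
8: no successors, so Box q holds vacuously. ✓
Satisfying worlds: {2, 4, 6, 7, 8}.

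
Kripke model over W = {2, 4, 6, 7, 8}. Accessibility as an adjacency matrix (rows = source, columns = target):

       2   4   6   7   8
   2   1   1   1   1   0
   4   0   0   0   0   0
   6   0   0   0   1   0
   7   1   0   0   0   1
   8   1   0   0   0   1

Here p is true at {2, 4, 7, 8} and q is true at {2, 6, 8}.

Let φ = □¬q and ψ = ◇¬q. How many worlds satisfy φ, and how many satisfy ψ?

2 and 2

For □¬q:
2: successors {2, 4, 6, 7}; ¬q there: 2:F, 4:T, 6:F, 7:T. ✗
4: no successors, so □¬q holds vacuously. ✓
6: successors {7}; ¬q there: 7:T. ✓
7: successors {2, 8}; ¬q there: 2:F, 8:F. ✗
8: successors {2, 8}; ¬q there: 2:F, 8:F. ✗
— 2 worlds.
For ◇¬q:
2: successors {2, 4, 6, 7}; ¬q there: 2:F, 4:T, 6:F, 7:T. ✓
4: no successors, so ◇¬q fails. ✗
6: successors {7}; ¬q there: 7:T. ✓
7: successors {2, 8}; ¬q there: 2:F, 8:F. ✗
8: successors {2, 8}; ¬q there: 2:F, 8:F. ✗
— 2 worlds.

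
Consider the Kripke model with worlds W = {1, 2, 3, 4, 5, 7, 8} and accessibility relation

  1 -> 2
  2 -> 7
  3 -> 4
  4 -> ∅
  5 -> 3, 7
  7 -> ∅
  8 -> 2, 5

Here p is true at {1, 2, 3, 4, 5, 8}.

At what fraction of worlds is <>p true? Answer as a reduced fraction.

4/7

1: successors {2}; p there: 2:T. ✓
2: successors {7}; p there: 7:F. ✗
3: successors {4}; p there: 4:T. ✓
4: no successors, so <>p fails. ✗
5: successors {3, 7}; p there: 3:T, 7:F. ✓
7: no successors, so <>p fails. ✗
8: successors {2, 5}; p there: 2:T, 5:T. ✓
That's 4 of 7 worlds, so 4/7.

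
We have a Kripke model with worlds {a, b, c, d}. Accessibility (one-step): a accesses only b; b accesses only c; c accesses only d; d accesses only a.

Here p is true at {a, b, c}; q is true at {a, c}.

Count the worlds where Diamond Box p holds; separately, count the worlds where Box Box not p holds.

3 and 1

For Diamond Box p:
a: successors {b}; Box p there: b:T. ✓
b: successors {c}; Box p there: c:F. ✗
c: successors {d}; Box p there: d:T. ✓
d: successors {a}; Box p there: a:T. ✓
— 3 worlds.
For Box Box not p:
a: successors {b}; Box not p there: b:F. ✗
b: successors {c}; Box not p there: c:T. ✓
c: successors {d}; Box not p there: d:F. ✗
d: successors {a}; Box not p there: a:F. ✗
— 1 world.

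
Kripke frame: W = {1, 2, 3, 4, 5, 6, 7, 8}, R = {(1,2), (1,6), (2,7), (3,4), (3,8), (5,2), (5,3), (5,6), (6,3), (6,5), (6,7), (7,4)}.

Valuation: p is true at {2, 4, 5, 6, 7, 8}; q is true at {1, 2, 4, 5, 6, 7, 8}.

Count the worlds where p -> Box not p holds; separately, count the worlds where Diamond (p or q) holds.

4 and 6

For p -> Box not p:
1: p is F, Box not p is F. ✓
2: p is T, Box not p is F. ✗
3: p is F, Box not p is F. ✓
4: p is T, Box not p is T. ✓
5: p is T, Box not p is F. ✗
6: p is T, Box not p is F. ✗
7: p is T, Box not p is F. ✗
8: p is T, Box not p is T. ✓
— 4 worlds.
For Diamond (p or q):
1: successors {2, 6}; p or q there: 2:T, 6:T. ✓
2: successors {7}; p or q there: 7:T. ✓
3: successors {4, 8}; p or q there: 4:T, 8:T. ✓
4: no successors, so Diamond (p or q) fails. ✗
5: successors {2, 3, 6}; p or q there: 2:T, 3:F, 6:T. ✓
6: successors {3, 5, 7}; p or q there: 3:F, 5:T, 7:T. ✓
7: successors {4}; p or q there: 4:T. ✓
8: no successors, so Diamond (p or q) fails. ✗
— 6 worlds.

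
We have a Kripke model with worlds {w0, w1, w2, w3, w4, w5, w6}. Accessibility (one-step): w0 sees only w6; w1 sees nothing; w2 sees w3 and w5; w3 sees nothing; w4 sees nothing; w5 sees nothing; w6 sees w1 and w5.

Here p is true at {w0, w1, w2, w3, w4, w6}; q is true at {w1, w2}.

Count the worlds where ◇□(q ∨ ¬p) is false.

w0: successors {w6}; □(q ∨ ¬p) there: w6:T. ✓
w1: no successors, so ◇□(q ∨ ¬p) fails. ✗
w2: successors {w3, w5}; □(q ∨ ¬p) there: w3:T, w5:T. ✓
w3: no successors, so ◇□(q ∨ ¬p) fails. ✗
w4: no successors, so ◇□(q ∨ ¬p) fails. ✗
w5: no successors, so ◇□(q ∨ ¬p) fails. ✗
w6: successors {w1, w5}; □(q ∨ ¬p) there: w1:T, w5:T. ✓
Satisfying worlds: {w0, w2, w6}.
So ◇□(q ∨ ¬p) fails at the other 4 worlds.

4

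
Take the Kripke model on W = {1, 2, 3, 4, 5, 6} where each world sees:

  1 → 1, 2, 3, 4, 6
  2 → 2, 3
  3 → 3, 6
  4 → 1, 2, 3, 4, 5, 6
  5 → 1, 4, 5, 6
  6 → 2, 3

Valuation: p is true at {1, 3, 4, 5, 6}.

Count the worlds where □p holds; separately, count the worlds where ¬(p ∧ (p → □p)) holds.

2 and 4

For □p:
1: successors {1, 2, 3, 4, 6}; p there: 1:T, 2:F, 3:T, 4:T, 6:T. ✗
2: successors {2, 3}; p there: 2:F, 3:T. ✗
3: successors {3, 6}; p there: 3:T, 6:T. ✓
4: successors {1, 2, 3, 4, 5, 6}; p there: 1:T, 2:F, 3:T, 4:T, 5:T, 6:T. ✗
5: successors {1, 4, 5, 6}; p there: 1:T, 4:T, 5:T, 6:T. ✓
6: successors {2, 3}; p there: 2:F, 3:T. ✗
— 2 worlds.
For ¬(p ∧ (p → □p)):
1: p ∧ (p → □p) is F. ✓
2: p ∧ (p → □p) is F. ✓
3: p ∧ (p → □p) is T. ✗
4: p ∧ (p → □p) is F. ✓
5: p ∧ (p → □p) is T. ✗
6: p ∧ (p → □p) is F. ✓
— 4 worlds.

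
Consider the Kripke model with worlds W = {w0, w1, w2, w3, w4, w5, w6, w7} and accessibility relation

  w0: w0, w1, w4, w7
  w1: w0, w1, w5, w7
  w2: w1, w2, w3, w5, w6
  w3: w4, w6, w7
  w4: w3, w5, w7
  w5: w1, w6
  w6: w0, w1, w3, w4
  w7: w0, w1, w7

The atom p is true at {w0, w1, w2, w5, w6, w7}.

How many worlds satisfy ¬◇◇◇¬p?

w0: ◇◇◇¬p is T. ✗
w1: ◇◇◇¬p is T. ✗
w2: ◇◇◇¬p is T. ✗
w3: ◇◇◇¬p is T. ✗
w4: ◇◇◇¬p is T. ✗
w5: ◇◇◇¬p is T. ✗
w6: ◇◇◇¬p is T. ✗
w7: ◇◇◇¬p is T. ✗
Satisfying worlds: ∅.

0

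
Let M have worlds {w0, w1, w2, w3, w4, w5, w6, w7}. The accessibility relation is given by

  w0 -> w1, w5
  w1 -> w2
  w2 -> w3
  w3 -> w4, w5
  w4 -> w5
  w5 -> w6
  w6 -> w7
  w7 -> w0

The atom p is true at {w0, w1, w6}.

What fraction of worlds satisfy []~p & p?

w0: []~p is F, p is T. ✗
w1: []~p is T, p is T. ✓
w2: []~p is T, p is F. ✗
w3: []~p is T, p is F. ✗
w4: []~p is T, p is F. ✗
w5: []~p is F, p is F. ✗
w6: []~p is T, p is T. ✓
w7: []~p is F, p is F. ✗
That's 2 of 8 worlds, so 2/8 = 1/4.

1/4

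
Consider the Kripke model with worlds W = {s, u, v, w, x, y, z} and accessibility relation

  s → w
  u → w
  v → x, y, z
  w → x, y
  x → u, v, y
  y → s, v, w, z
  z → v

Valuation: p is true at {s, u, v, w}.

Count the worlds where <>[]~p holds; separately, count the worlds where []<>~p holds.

5 and 4

For <>[]~p:
s: successors {w}; []~p there: w:T. ✓
u: successors {w}; []~p there: w:T. ✓
v: successors {x, y, z}; []~p there: x:F, y:F, z:F. ✗
w: successors {x, y}; []~p there: x:F, y:F. ✗
x: successors {u, v, y}; []~p there: u:F, v:T, y:F. ✓
y: successors {s, v, w, z}; []~p there: s:F, v:T, w:T, z:F. ✓
z: successors {v}; []~p there: v:T. ✓
— 5 worlds.
For []<>~p:
s: successors {w}; <>~p there: w:T. ✓
u: successors {w}; <>~p there: w:T. ✓
v: successors {x, y, z}; <>~p there: x:T, y:T, z:F. ✗
w: successors {x, y}; <>~p there: x:T, y:T. ✓
x: successors {u, v, y}; <>~p there: u:F, v:T, y:T. ✗
y: successors {s, v, w, z}; <>~p there: s:F, v:T, w:T, z:F. ✗
z: successors {v}; <>~p there: v:T. ✓
— 4 worlds.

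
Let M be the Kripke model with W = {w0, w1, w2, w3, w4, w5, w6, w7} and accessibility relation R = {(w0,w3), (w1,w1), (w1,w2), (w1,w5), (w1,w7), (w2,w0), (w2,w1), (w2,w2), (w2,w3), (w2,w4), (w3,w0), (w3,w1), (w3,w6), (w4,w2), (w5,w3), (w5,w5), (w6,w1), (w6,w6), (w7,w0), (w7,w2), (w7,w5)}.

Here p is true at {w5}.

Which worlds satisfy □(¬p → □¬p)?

{w0, w4, w5, w7}

w0: successors {w3}; ¬p → □¬p there: w3:T. ✓
w1: successors {w1, w2, w5, w7}; ¬p → □¬p there: w1:F, w2:T, w5:T, w7:F. ✗
w2: successors {w0, w1, w2, w3, w4}; ¬p → □¬p there: w0:T, w1:F, w2:T, w3:T, w4:T. ✗
w3: successors {w0, w1, w6}; ¬p → □¬p there: w0:T, w1:F, w6:T. ✗
w4: successors {w2}; ¬p → □¬p there: w2:T. ✓
w5: successors {w3, w5}; ¬p → □¬p there: w3:T, w5:T. ✓
w6: successors {w1, w6}; ¬p → □¬p there: w1:F, w6:T. ✗
w7: successors {w0, w2, w5}; ¬p → □¬p there: w0:T, w2:T, w5:T. ✓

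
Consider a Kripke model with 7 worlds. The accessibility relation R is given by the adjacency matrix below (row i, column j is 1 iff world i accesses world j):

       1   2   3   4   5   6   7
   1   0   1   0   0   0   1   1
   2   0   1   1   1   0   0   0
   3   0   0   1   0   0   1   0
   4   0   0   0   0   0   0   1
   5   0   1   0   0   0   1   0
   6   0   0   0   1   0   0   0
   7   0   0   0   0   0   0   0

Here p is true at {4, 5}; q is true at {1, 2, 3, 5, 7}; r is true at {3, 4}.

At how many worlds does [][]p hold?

1: successors {2, 6, 7}; []p there: 2:F, 6:T, 7:T. ✗
2: successors {2, 3, 4}; []p there: 2:F, 3:F, 4:F. ✗
3: successors {3, 6}; []p there: 3:F, 6:T. ✗
4: successors {7}; []p there: 7:T. ✓
5: successors {2, 6}; []p there: 2:F, 6:T. ✗
6: successors {4}; []p there: 4:F. ✗
7: no successors, so [][]p holds vacuously. ✓
Satisfying worlds: {4, 7}.

2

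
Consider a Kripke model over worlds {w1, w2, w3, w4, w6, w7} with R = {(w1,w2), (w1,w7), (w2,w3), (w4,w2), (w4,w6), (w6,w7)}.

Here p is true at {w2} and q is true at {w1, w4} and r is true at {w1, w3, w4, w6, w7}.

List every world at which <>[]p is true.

{w1, w2, w6}

w1: successors {w2, w7}; []p there: w2:F, w7:T. ✓
w2: successors {w3}; []p there: w3:T. ✓
w3: no successors, so <>[]p fails. ✗
w4: successors {w2, w6}; []p there: w2:F, w6:F. ✗
w6: successors {w7}; []p there: w7:T. ✓
w7: no successors, so <>[]p fails. ✗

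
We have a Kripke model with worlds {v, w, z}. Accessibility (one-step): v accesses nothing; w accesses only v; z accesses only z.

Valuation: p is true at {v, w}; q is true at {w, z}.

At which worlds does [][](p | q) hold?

v: no successors, so [][](p | q) holds vacuously. ✓
w: successors {v}; [](p | q) there: v:T. ✓
z: successors {z}; [](p | q) there: z:T. ✓

{v, w, z}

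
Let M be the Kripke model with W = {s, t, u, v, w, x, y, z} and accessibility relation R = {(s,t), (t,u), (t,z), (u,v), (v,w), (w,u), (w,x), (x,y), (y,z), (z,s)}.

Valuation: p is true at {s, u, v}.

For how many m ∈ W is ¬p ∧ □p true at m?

1

s: ¬p is F, □p is F. ✗
t: ¬p is T, □p is F. ✗
u: ¬p is F, □p is T. ✗
v: ¬p is F, □p is F. ✗
w: ¬p is T, □p is F. ✗
x: ¬p is T, □p is F. ✗
y: ¬p is T, □p is F. ✗
z: ¬p is T, □p is T. ✓
Satisfying worlds: {z}.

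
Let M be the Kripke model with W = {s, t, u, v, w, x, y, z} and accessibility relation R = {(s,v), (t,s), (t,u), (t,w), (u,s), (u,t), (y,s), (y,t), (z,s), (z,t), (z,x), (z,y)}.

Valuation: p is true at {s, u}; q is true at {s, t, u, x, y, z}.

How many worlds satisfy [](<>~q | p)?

5

s: successors {v}; <>~q | p there: v:F. ✗
t: successors {s, u, w}; <>~q | p there: s:T, u:T, w:F. ✗
u: successors {s, t}; <>~q | p there: s:T, t:T. ✓
v: no successors, so [](<>~q | p) holds vacuously. ✓
w: no successors, so [](<>~q | p) holds vacuously. ✓
x: no successors, so [](<>~q | p) holds vacuously. ✓
y: successors {s, t}; <>~q | p there: s:T, t:T. ✓
z: successors {s, t, x, y}; <>~q | p there: s:T, t:T, x:F, y:F. ✗
Satisfying worlds: {u, v, w, x, y}.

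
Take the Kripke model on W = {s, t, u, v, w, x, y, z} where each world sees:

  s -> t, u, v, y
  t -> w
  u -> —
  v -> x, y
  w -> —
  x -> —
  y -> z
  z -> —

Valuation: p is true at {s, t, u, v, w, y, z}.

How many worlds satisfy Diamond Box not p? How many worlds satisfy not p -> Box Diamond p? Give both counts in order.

For Diamond Box not p:
s: successors {t, u, v, y}; Box not p there: t:F, u:T, v:F, y:F. ✓
t: successors {w}; Box not p there: w:T. ✓
u: no successors, so Diamond Box not p fails. ✗
v: successors {x, y}; Box not p there: x:T, y:F. ✓
w: no successors, so Diamond Box not p fails. ✗
x: no successors, so Diamond Box not p fails. ✗
y: successors {z}; Box not p there: z:T. ✓
z: no successors, so Diamond Box not p fails. ✗
— 4 worlds.
For not p -> Box Diamond p:
s: not p is F, Box Diamond p is F. ✓
t: not p is F, Box Diamond p is F. ✓
u: not p is F, Box Diamond p is T. ✓
v: not p is F, Box Diamond p is F. ✓
w: not p is F, Box Diamond p is T. ✓
x: not p is T, Box Diamond p is T. ✓
y: not p is F, Box Diamond p is F. ✓
z: not p is F, Box Diamond p is T. ✓
— 8 worlds.

4 and 8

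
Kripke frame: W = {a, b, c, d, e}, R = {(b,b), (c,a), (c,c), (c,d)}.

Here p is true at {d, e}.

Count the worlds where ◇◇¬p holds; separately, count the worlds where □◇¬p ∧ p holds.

For ◇◇¬p:
a: no successors, so ◇◇¬p fails. ✗
b: successors {b}; ◇¬p there: b:T. ✓
c: successors {a, c, d}; ◇¬p there: a:F, c:T, d:F. ✓
d: no successors, so ◇◇¬p fails. ✗
e: no successors, so ◇◇¬p fails. ✗
— 2 worlds.
For □◇¬p ∧ p:
a: □◇¬p is T, p is F. ✗
b: □◇¬p is T, p is F. ✗
c: □◇¬p is F, p is F. ✗
d: □◇¬p is T, p is T. ✓
e: □◇¬p is T, p is T. ✓
— 2 worlds.

2 and 2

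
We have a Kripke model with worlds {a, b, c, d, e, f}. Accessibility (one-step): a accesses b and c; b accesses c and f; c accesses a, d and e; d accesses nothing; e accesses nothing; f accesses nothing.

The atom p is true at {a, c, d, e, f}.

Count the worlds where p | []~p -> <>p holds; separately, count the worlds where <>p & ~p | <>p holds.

3 and 3

For p | []~p -> <>p:
a: p | []~p is T, <>p is T. ✓
b: p | []~p is F, <>p is T. ✓
c: p | []~p is T, <>p is T. ✓
d: p | []~p is T, <>p is F. ✗
e: p | []~p is T, <>p is F. ✗
f: p | []~p is T, <>p is F. ✗
— 3 worlds.
For <>p & ~p | <>p:
a: <>p & ~p is F, <>p is T. ✓
b: <>p & ~p is T, <>p is T. ✓
c: <>p & ~p is F, <>p is T. ✓
d: <>p & ~p is F, <>p is F. ✗
e: <>p & ~p is F, <>p is F. ✗
f: <>p & ~p is F, <>p is F. ✗
— 3 worlds.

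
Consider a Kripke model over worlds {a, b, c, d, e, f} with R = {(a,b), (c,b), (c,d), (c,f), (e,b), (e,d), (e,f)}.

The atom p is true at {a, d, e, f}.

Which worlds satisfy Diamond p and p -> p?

{a, b, c, d, e, f}

a: Diamond p and p is F, p is T. ✓
b: Diamond p and p is F, p is F. ✓
c: Diamond p and p is F, p is F. ✓
d: Diamond p and p is F, p is T. ✓
e: Diamond p and p is T, p is T. ✓
f: Diamond p and p is F, p is T. ✓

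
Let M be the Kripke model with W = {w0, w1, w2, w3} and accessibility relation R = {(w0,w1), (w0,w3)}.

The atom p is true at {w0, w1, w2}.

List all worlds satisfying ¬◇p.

w0: ◇p is T. ✗
w1: ◇p is F. ✓
w2: ◇p is F. ✓
w3: ◇p is F. ✓

{w1, w2, w3}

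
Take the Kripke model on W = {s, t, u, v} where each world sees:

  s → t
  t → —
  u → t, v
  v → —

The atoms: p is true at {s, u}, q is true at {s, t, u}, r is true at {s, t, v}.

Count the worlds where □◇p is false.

s: successors {t}; ◇p there: t:F. ✗
t: no successors, so □◇p holds vacuously. ✓
u: successors {t, v}; ◇p there: t:F, v:F. ✗
v: no successors, so □◇p holds vacuously. ✓
Satisfying worlds: {t, v}.
So □◇p fails at the other 2 worlds.

2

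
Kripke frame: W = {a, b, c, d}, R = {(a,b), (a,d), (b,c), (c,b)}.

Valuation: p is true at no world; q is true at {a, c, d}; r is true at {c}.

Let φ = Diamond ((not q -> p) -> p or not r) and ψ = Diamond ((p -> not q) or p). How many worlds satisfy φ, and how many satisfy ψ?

For Diamond ((not q -> p) -> p or not r):
a: successors {b, d}; (not q -> p) -> p or not r there: b:T, d:T. ✓
b: successors {c}; (not q -> p) -> p or not r there: c:F. ✗
c: successors {b}; (not q -> p) -> p or not r there: b:T. ✓
d: no successors, so Diamond ((not q -> p) -> p or not r) fails. ✗
— 2 worlds.
For Diamond ((p -> not q) or p):
a: successors {b, d}; (p -> not q) or p there: b:T, d:T. ✓
b: successors {c}; (p -> not q) or p there: c:T. ✓
c: successors {b}; (p -> not q) or p there: b:T. ✓
d: no successors, so Diamond ((p -> not q) or p) fails. ✗
— 3 worlds.

2 and 3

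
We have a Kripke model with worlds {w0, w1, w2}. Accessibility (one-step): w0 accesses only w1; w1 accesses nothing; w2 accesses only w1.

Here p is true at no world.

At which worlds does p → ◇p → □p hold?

{w0, w1, w2}

w0: p is F, ◇p → □p is T. ✓
w1: p is F, ◇p → □p is T. ✓
w2: p is F, ◇p → □p is T. ✓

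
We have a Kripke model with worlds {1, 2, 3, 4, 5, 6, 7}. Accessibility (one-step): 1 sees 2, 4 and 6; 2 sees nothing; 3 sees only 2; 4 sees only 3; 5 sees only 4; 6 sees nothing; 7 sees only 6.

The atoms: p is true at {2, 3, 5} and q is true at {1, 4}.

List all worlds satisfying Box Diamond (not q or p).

1: successors {2, 4, 6}; Diamond (not q or p) there: 2:F, 4:T, 6:F. ✗
2: no successors, so Box Diamond (not q or p) holds vacuously. ✓
3: successors {2}; Diamond (not q or p) there: 2:F. ✗
4: successors {3}; Diamond (not q or p) there: 3:T. ✓
5: successors {4}; Diamond (not q or p) there: 4:T. ✓
6: no successors, so Box Diamond (not q or p) holds vacuously. ✓
7: successors {6}; Diamond (not q or p) there: 6:F. ✗

{2, 4, 5, 6}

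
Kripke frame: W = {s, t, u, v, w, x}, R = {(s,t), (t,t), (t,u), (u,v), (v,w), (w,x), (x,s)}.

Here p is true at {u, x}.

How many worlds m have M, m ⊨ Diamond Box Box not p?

3

s: successors {t}; Box Box not p there: t:F. ✗
t: successors {t, u}; Box Box not p there: t:F, u:T. ✓
u: successors {v}; Box Box not p there: v:F. ✗
v: successors {w}; Box Box not p there: w:T. ✓
w: successors {x}; Box Box not p there: x:T. ✓
x: successors {s}; Box Box not p there: s:F. ✗
Satisfying worlds: {t, v, w}.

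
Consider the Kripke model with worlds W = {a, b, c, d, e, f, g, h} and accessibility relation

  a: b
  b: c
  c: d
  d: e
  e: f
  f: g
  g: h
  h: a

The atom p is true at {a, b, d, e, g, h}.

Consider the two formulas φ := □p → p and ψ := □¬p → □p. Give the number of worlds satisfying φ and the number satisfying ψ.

6 and 6

For □p → p:
a: □p is T, p is T. ✓
b: □p is F, p is T. ✓
c: □p is T, p is F. ✗
d: □p is T, p is T. ✓
e: □p is F, p is T. ✓
f: □p is T, p is F. ✗
g: □p is T, p is T. ✓
h: □p is T, p is T. ✓
— 6 worlds.
For □¬p → □p:
a: □¬p is F, □p is T. ✓
b: □¬p is T, □p is F. ✗
c: □¬p is F, □p is T. ✓
d: □¬p is F, □p is T. ✓
e: □¬p is T, □p is F. ✗
f: □¬p is F, □p is T. ✓
g: □¬p is F, □p is T. ✓
h: □¬p is F, □p is T. ✓
— 6 worlds.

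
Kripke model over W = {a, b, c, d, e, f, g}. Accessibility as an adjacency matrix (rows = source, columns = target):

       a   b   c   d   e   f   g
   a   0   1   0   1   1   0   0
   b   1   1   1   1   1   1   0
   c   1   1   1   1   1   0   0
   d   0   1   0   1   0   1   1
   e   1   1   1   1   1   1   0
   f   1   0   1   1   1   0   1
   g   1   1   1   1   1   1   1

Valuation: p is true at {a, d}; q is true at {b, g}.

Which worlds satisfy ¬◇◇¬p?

∅

a: ◇◇¬p is T. ✗
b: ◇◇¬p is T. ✗
c: ◇◇¬p is T. ✗
d: ◇◇¬p is T. ✗
e: ◇◇¬p is T. ✗
f: ◇◇¬p is T. ✗
g: ◇◇¬p is T. ✗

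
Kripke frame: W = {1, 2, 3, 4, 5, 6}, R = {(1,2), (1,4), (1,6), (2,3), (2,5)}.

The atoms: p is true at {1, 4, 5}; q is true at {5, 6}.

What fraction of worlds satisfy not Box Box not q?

1: Box Box not q is F. ✓
2: Box Box not q is T. ✗
3: Box Box not q is T. ✗
4: Box Box not q is T. ✗
5: Box Box not q is T. ✗
6: Box Box not q is T. ✗
That's 1 of 6 worlds, so 1/6.

1/6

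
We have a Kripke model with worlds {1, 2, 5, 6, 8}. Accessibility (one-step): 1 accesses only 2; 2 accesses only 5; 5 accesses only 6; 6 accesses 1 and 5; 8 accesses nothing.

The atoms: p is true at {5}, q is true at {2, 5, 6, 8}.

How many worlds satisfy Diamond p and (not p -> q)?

1: Diamond p is F, not p -> q is F. ✗
2: Diamond p is T, not p -> q is T. ✓
5: Diamond p is F, not p -> q is T. ✗
6: Diamond p is T, not p -> q is T. ✓
8: Diamond p is F, not p -> q is T. ✗
Satisfying worlds: {2, 6}.

2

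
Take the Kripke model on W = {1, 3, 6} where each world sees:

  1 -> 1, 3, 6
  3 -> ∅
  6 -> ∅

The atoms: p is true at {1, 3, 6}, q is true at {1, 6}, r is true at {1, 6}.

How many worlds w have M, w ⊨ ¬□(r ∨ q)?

1: □(r ∨ q) is F. ✓
3: □(r ∨ q) is T. ✗
6: □(r ∨ q) is T. ✗
Satisfying worlds: {1}.

1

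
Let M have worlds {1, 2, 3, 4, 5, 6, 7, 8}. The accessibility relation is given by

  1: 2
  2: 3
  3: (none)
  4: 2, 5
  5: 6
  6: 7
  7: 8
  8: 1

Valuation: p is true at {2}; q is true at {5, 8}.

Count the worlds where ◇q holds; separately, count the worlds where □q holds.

For ◇q:
1: successors {2}; q there: 2:F. ✗
2: successors {3}; q there: 3:F. ✗
3: no successors, so ◇q fails. ✗
4: successors {2, 5}; q there: 2:F, 5:T. ✓
5: successors {6}; q there: 6:F. ✗
6: successors {7}; q there: 7:F. ✗
7: successors {8}; q there: 8:T. ✓
8: successors {1}; q there: 1:F. ✗
— 2 worlds.
For □q:
1: successors {2}; q there: 2:F. ✗
2: successors {3}; q there: 3:F. ✗
3: no successors, so □q holds vacuously. ✓
4: successors {2, 5}; q there: 2:F, 5:T. ✗
5: successors {6}; q there: 6:F. ✗
6: successors {7}; q there: 7:F. ✗
7: successors {8}; q there: 8:T. ✓
8: successors {1}; q there: 1:F. ✗
— 2 worlds.

2 and 2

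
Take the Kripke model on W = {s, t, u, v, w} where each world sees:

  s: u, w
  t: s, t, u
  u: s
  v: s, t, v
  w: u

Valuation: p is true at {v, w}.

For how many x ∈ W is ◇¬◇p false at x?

1

s: successors {u, w}; ¬◇p there: u:T, w:T. ✓
t: successors {s, t, u}; ¬◇p there: s:F, t:T, u:T. ✓
u: successors {s}; ¬◇p there: s:F. ✗
v: successors {s, t, v}; ¬◇p there: s:F, t:T, v:F. ✓
w: successors {u}; ¬◇p there: u:T. ✓
Satisfying worlds: {s, t, v, w}.
So ◇¬◇p fails at the other 1 world.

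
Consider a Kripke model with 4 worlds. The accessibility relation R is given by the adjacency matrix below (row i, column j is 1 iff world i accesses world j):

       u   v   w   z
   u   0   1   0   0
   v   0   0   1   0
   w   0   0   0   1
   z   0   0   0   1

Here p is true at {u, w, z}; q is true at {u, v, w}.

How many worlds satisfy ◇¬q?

2

u: successors {v}; ¬q there: v:F. ✗
v: successors {w}; ¬q there: w:F. ✗
w: successors {z}; ¬q there: z:T. ✓
z: successors {z}; ¬q there: z:T. ✓
Satisfying worlds: {w, z}.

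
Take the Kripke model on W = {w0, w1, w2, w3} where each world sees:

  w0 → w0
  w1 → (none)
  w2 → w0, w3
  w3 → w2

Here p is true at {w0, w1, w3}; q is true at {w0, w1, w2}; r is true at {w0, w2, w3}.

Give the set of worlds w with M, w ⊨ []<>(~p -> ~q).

{w0, w1, w3}

w0: successors {w0}; <>(~p -> ~q) there: w0:T. ✓
w1: no successors, so []<>(~p -> ~q) holds vacuously. ✓
w2: successors {w0, w3}; <>(~p -> ~q) there: w0:T, w3:F. ✗
w3: successors {w2}; <>(~p -> ~q) there: w2:T. ✓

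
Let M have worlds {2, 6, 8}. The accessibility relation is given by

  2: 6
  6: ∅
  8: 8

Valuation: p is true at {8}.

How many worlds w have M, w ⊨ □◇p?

2

2: successors {6}; ◇p there: 6:F. ✗
6: no successors, so □◇p holds vacuously. ✓
8: successors {8}; ◇p there: 8:T. ✓
Satisfying worlds: {6, 8}.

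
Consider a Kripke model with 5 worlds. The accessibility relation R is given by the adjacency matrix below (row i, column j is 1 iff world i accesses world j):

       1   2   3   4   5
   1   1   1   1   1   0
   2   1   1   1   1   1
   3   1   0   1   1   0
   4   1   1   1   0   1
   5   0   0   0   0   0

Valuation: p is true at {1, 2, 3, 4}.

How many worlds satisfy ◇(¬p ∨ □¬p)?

1: successors {1, 2, 3, 4}; ¬p ∨ □¬p there: 1:F, 2:F, 3:F, 4:F. ✗
2: successors {1, 2, 3, 4, 5}; ¬p ∨ □¬p there: 1:F, 2:F, 3:F, 4:F, 5:T. ✓
3: successors {1, 3, 4}; ¬p ∨ □¬p there: 1:F, 3:F, 4:F. ✗
4: successors {1, 2, 3, 5}; ¬p ∨ □¬p there: 1:F, 2:F, 3:F, 5:T. ✓
5: no successors, so ◇(¬p ∨ □¬p) fails. ✗
Satisfying worlds: {2, 4}.

2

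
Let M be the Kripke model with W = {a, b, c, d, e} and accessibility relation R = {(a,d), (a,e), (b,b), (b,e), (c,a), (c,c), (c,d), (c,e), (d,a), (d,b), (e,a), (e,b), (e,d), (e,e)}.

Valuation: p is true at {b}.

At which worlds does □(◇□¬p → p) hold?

a: successors {d, e}; ◇□¬p → p there: d:F, e:F. ✗
b: successors {b, e}; ◇□¬p → p there: b:T, e:F. ✗
c: successors {a, c, d, e}; ◇□¬p → p there: a:T, c:F, d:F, e:F. ✗
d: successors {a, b}; ◇□¬p → p there: a:T, b:T. ✓
e: successors {a, b, d, e}; ◇□¬p → p there: a:T, b:T, d:F, e:F. ✗

{d}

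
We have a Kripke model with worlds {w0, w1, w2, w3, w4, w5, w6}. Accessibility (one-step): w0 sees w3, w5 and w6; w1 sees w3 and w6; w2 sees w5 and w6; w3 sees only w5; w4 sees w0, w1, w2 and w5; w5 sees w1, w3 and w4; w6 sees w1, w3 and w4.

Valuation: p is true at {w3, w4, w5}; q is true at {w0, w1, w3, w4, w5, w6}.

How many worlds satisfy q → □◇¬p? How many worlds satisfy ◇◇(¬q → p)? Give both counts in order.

For q → □◇¬p:
w0: q is T, □◇¬p is F. ✗
w1: q is T, □◇¬p is F. ✗
w2: q is F, □◇¬p is T. ✓
w3: q is T, □◇¬p is T. ✓
w4: q is T, □◇¬p is T. ✓
w5: q is T, □◇¬p is F. ✗
w6: q is T, □◇¬p is F. ✗
— 3 worlds.
For ◇◇(¬q → p):
w0: successors {w3, w5, w6}; ◇(¬q → p) there: w3:T, w5:T, w6:T. ✓
w1: successors {w3, w6}; ◇(¬q → p) there: w3:T, w6:T. ✓
w2: successors {w5, w6}; ◇(¬q → p) there: w5:T, w6:T. ✓
w3: successors {w5}; ◇(¬q → p) there: w5:T. ✓
w4: successors {w0, w1, w2, w5}; ◇(¬q → p) there: w0:T, w1:T, w2:T, w5:T. ✓
w5: successors {w1, w3, w4}; ◇(¬q → p) there: w1:T, w3:T, w4:T. ✓
w6: successors {w1, w3, w4}; ◇(¬q → p) there: w1:T, w3:T, w4:T. ✓
— 7 worlds.

3 and 7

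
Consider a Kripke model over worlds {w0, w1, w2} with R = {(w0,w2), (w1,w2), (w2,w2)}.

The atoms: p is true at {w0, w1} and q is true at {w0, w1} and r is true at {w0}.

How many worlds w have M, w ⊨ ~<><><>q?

w0: <><><>q is F. ✓
w1: <><><>q is F. ✓
w2: <><><>q is F. ✓
Satisfying worlds: {w0, w1, w2}.

3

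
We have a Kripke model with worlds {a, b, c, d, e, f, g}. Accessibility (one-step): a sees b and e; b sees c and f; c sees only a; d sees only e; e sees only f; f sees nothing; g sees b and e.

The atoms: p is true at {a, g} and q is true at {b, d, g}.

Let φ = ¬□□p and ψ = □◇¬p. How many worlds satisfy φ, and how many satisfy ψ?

For ¬□□p:
a: □□p is F. ✓
b: □□p is T. ✗
c: □□p is F. ✓
d: □□p is F. ✓
e: □□p is T. ✗
f: □□p is T. ✗
g: □□p is F. ✓
— 4 worlds.
For □◇¬p:
a: successors {b, e}; ◇¬p there: b:T, e:T. ✓
b: successors {c, f}; ◇¬p there: c:F, f:F. ✗
c: successors {a}; ◇¬p there: a:T. ✓
d: successors {e}; ◇¬p there: e:T. ✓
e: successors {f}; ◇¬p there: f:F. ✗
f: no successors, so □◇¬p holds vacuously. ✓
g: successors {b, e}; ◇¬p there: b:T, e:T. ✓
— 5 worlds.

4 and 5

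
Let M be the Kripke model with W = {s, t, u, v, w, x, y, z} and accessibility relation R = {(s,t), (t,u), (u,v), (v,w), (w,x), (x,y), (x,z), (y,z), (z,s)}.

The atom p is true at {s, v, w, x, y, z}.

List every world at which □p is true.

s: successors {t}; p there: t:F. ✗
t: successors {u}; p there: u:F. ✗
u: successors {v}; p there: v:T. ✓
v: successors {w}; p there: w:T. ✓
w: successors {x}; p there: x:T. ✓
x: successors {y, z}; p there: y:T, z:T. ✓
y: successors {z}; p there: z:T. ✓
z: successors {s}; p there: s:T. ✓

{u, v, w, x, y, z}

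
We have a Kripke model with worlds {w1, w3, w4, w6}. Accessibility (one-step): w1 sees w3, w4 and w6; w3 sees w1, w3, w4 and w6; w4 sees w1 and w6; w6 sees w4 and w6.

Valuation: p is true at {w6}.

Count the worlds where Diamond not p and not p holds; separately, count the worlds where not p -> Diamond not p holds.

For Diamond not p and not p:
w1: Diamond not p is T, not p is T. ✓
w3: Diamond not p is T, not p is T. ✓
w4: Diamond not p is T, not p is T. ✓
w6: Diamond not p is T, not p is F. ✗
— 3 worlds.
For not p -> Diamond not p:
w1: not p is T, Diamond not p is T. ✓
w3: not p is T, Diamond not p is T. ✓
w4: not p is T, Diamond not p is T. ✓
w6: not p is F, Diamond not p is T. ✓
— 4 worlds.

3 and 4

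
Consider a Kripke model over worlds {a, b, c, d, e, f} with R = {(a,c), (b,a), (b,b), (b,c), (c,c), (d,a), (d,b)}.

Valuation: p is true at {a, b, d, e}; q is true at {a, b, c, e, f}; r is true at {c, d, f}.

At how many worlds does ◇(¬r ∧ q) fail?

a: successors {c}; ¬r ∧ q there: c:F. ✗
b: successors {a, b, c}; ¬r ∧ q there: a:T, b:T, c:F. ✓
c: successors {c}; ¬r ∧ q there: c:F. ✗
d: successors {a, b}; ¬r ∧ q there: a:T, b:T. ✓
e: no successors, so ◇(¬r ∧ q) fails. ✗
f: no successors, so ◇(¬r ∧ q) fails. ✗
Satisfying worlds: {b, d}.
So ◇(¬r ∧ q) fails at the other 4 worlds.

4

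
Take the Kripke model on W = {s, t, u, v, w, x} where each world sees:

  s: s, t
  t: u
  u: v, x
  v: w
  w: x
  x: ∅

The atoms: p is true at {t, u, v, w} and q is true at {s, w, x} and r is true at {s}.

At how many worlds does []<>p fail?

3

s: successors {s, t}; <>p there: s:T, t:T. ✓
t: successors {u}; <>p there: u:T. ✓
u: successors {v, x}; <>p there: v:T, x:F. ✗
v: successors {w}; <>p there: w:F. ✗
w: successors {x}; <>p there: x:F. ✗
x: no successors, so []<>p holds vacuously. ✓
Satisfying worlds: {s, t, x}.
So []<>p fails at the other 3 worlds.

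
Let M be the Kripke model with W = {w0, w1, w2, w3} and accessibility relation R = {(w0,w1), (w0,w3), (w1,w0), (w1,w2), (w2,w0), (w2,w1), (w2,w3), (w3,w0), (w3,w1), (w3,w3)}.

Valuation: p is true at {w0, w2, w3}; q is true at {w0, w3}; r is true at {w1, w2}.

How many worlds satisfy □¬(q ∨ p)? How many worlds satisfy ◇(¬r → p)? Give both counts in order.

For □¬(q ∨ p):
w0: successors {w1, w3}; ¬(q ∨ p) there: w1:T, w3:F. ✗
w1: successors {w0, w2}; ¬(q ∨ p) there: w0:F, w2:F. ✗
w2: successors {w0, w1, w3}; ¬(q ∨ p) there: w0:F, w1:T, w3:F. ✗
w3: successors {w0, w1, w3}; ¬(q ∨ p) there: w0:F, w1:T, w3:F. ✗
— 0 worlds.
For ◇(¬r → p):
w0: successors {w1, w3}; ¬r → p there: w1:T, w3:T. ✓
w1: successors {w0, w2}; ¬r → p there: w0:T, w2:T. ✓
w2: successors {w0, w1, w3}; ¬r → p there: w0:T, w1:T, w3:T. ✓
w3: successors {w0, w1, w3}; ¬r → p there: w0:T, w1:T, w3:T. ✓
— 4 worlds.

0 and 4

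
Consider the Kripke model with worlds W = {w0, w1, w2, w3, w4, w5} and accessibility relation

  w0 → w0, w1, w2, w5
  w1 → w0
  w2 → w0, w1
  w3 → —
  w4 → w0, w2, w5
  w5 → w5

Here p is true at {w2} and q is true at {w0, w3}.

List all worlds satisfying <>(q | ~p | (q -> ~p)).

{w0, w1, w2, w4, w5}

w0: successors {w0, w1, w2, w5}; q | ~p | (q -> ~p) there: w0:T, w1:T, w2:T, w5:T. ✓
w1: successors {w0}; q | ~p | (q -> ~p) there: w0:T. ✓
w2: successors {w0, w1}; q | ~p | (q -> ~p) there: w0:T, w1:T. ✓
w3: no successors, so <>(q | ~p | (q -> ~p)) fails. ✗
w4: successors {w0, w2, w5}; q | ~p | (q -> ~p) there: w0:T, w2:T, w5:T. ✓
w5: successors {w5}; q | ~p | (q -> ~p) there: w5:T. ✓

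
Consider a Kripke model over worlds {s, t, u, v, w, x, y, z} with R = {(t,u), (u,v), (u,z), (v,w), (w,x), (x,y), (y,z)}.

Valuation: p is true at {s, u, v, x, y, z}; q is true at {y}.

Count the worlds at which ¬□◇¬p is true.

s: □◇¬p is T. ✗
t: □◇¬p is F. ✓
u: □◇¬p is F. ✓
v: □◇¬p is F. ✓
w: □◇¬p is F. ✓
x: □◇¬p is F. ✓
y: □◇¬p is F. ✓
z: □◇¬p is T. ✗
Satisfying worlds: {t, u, v, w, x, y}.

6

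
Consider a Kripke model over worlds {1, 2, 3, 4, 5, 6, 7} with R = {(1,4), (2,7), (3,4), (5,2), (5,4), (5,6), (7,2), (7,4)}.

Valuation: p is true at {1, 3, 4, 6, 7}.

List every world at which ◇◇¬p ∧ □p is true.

{2}

1: ◇◇¬p is F, □p is T. ✗
2: ◇◇¬p is T, □p is T. ✓
3: ◇◇¬p is F, □p is T. ✗
4: ◇◇¬p is F, □p is T. ✗
5: ◇◇¬p is F, □p is F. ✗
6: ◇◇¬p is F, □p is T. ✗
7: ◇◇¬p is F, □p is F. ✗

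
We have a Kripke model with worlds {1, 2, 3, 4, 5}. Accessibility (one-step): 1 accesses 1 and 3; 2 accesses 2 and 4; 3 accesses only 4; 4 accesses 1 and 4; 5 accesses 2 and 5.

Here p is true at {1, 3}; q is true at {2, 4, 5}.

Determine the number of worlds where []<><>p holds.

1: successors {1, 3}; <><>p there: 1:T, 3:T. ✓
2: successors {2, 4}; <><>p there: 2:T, 4:T. ✓
3: successors {4}; <><>p there: 4:T. ✓
4: successors {1, 4}; <><>p there: 1:T, 4:T. ✓
5: successors {2, 5}; <><>p there: 2:T, 5:F. ✗
Satisfying worlds: {1, 2, 3, 4}.

4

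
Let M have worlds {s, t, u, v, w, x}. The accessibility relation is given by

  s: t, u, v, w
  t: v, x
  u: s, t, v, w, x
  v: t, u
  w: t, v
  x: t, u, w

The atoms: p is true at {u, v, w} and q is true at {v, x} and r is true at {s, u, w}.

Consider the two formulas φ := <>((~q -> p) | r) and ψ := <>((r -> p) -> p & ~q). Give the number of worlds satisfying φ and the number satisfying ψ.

For <>((~q -> p) | r):
s: successors {t, u, v, w}; (~q -> p) | r there: t:F, u:T, v:T, w:T. ✓
t: successors {v, x}; (~q -> p) | r there: v:T, x:T. ✓
u: successors {s, t, v, w, x}; (~q -> p) | r there: s:T, t:F, v:T, w:T, x:T. ✓
v: successors {t, u}; (~q -> p) | r there: t:F, u:T. ✓
w: successors {t, v}; (~q -> p) | r there: t:F, v:T. ✓
x: successors {t, u, w}; (~q -> p) | r there: t:F, u:T, w:T. ✓
— 6 worlds.
For <>((r -> p) -> p & ~q):
s: successors {t, u, v, w}; (r -> p) -> p & ~q there: t:F, u:T, v:F, w:T. ✓
t: successors {v, x}; (r -> p) -> p & ~q there: v:F, x:F. ✗
u: successors {s, t, v, w, x}; (r -> p) -> p & ~q there: s:T, t:F, v:F, w:T, x:F. ✓
v: successors {t, u}; (r -> p) -> p & ~q there: t:F, u:T. ✓
w: successors {t, v}; (r -> p) -> p & ~q there: t:F, v:F. ✗
x: successors {t, u, w}; (r -> p) -> p & ~q there: t:F, u:T, w:T. ✓
— 4 worlds.

6 and 4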